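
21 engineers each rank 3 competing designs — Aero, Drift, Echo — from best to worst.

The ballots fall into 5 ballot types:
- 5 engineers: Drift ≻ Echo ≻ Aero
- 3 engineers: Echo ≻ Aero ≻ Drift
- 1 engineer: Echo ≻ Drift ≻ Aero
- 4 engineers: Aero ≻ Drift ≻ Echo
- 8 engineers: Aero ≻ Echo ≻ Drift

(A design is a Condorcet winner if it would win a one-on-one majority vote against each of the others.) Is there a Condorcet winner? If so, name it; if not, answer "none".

Head-to-head results (21 engineers):
Aero vs Drift: Aero is ranked higher on 3+4+8 = 15 ballots, Drift on 6. Aero wins 15–6.
Aero–Echo: Aero 12–9.
Drift vs Echo: Echo, 12–9.
Only Aero has no losses; Aero is the Condorcet winner.

Aero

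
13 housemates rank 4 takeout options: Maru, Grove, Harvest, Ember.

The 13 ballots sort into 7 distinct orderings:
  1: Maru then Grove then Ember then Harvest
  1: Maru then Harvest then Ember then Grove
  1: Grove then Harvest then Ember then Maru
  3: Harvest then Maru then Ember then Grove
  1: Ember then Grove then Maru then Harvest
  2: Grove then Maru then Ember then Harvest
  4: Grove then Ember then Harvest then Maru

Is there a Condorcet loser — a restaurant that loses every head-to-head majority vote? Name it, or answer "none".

Head-to-head results (13 friends):
Maru vs Grove: 5 to 8, Grove.
Maru vs Harvest: Maru preferred on 1+1+1+2 = 5 ballots; Harvest wins 8–5.
Maru vs Ember: Maru wins 7–6.
Grove vs Harvest: Grove wins 9–4.
Grove vs Ember: Grove wins 8–5.
Harvest vs Ember: Harvest is ranked higher on 1+1+3 = 5 ballots, Ember on 8. Ember wins 8–5.
Every restaurant wins at least one matchup (Maru beats Ember; Grove beats Maru; Harvest beats Maru; Ember beats Harvest), so there is no Condorcet loser.

none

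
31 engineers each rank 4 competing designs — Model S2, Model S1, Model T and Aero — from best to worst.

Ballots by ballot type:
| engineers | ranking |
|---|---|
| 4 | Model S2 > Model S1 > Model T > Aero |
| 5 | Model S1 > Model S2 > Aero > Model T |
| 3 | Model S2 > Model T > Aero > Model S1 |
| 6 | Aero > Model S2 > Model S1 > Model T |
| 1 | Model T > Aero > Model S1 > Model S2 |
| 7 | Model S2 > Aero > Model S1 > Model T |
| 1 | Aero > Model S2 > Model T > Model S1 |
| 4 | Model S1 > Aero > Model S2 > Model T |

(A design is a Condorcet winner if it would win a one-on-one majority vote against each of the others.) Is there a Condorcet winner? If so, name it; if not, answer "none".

Model S2

Head-to-head results (31 engineers):
Model S2 vs Model S1: Model S2 is ranked higher on 4+3+6+7+1 = 21 ballots, Model S1 on 10. Model S2 wins 21–10.
Model S2 vs Model T: Model S2 preferred on 30 ballots; Model S2 wins 30–1.
Model S2 vs Aero: Model S2 is ranked higher on 4+5+3+7 = 19 ballots, Aero on 12. Model S2 wins 19–12.
Model S1 vs Model T: Model S1 is ranked higher on 4+5+6+7+4 = 26 ballots, Model T on 5. Model S1 wins 26–5.
Model S1 vs Aero: 13 to 18, Aero.
Model T vs Aero: 4+3+1 = 8 for Model T, 23 for Aero — Aero by 23–8.
Model S2 defeats every rival head-to-head and is the Condorcet winner.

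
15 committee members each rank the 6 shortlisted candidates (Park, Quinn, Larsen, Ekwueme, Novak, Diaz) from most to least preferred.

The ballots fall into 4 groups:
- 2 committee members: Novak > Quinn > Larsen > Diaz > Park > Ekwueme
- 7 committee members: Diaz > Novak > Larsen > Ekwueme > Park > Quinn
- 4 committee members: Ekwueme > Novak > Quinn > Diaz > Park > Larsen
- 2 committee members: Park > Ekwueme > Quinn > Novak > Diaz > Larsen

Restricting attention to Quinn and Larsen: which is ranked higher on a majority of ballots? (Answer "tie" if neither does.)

Quinn

Ballots ranking Quinn above Larsen: 2 + 4 + 2 = 8.
Ballots ranking Larsen above Quinn: 15 − 8 = 7.
Quinn wins the head-to-head 8–7.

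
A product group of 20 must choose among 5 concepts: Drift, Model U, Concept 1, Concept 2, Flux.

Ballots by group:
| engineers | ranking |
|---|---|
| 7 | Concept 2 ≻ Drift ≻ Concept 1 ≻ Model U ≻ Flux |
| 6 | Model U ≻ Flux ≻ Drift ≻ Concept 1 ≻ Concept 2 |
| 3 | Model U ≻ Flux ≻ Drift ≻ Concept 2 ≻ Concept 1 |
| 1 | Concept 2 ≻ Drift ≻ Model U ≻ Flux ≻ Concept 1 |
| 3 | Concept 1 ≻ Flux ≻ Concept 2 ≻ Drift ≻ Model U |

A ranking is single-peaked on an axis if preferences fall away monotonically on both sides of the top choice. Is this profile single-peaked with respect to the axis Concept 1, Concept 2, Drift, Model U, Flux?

Axis positions: Concept 1=1, Concept 2=2, Drift=3, Model U=4, Flux=5.
Group 1 (peak Concept 2 at position 2): ranking walks positions 2-3-1-4-5, expanding outward from the peak — single-peaked.
Group 2: ranking walks positions 4-5-3-1-2; Concept 1 is ranked above Concept 2 even though Concept 2 lies between Concept 1 and the peak Model U on the axis — preferences dip and rise again. Not single-peaked.
Group 3 (peak Model U at position 4): ranking walks positions 4-5-3-2-1, expanding outward from the peak — single-peaked.
Group 4 (peak Concept 2 at position 2): ranking walks positions 2-3-4-5-1, expanding outward from the peak — single-peaked.
Group 5: ranking walks positions 1-5-2-3-4; Flux is ranked above Concept 2 even though Concept 2 lies between Flux and the peak Concept 1 on the axis — preferences dip and rise again. Not single-peaked.
Group 2 violates single-peakedness, so the profile is not single-peaked on this axis.

no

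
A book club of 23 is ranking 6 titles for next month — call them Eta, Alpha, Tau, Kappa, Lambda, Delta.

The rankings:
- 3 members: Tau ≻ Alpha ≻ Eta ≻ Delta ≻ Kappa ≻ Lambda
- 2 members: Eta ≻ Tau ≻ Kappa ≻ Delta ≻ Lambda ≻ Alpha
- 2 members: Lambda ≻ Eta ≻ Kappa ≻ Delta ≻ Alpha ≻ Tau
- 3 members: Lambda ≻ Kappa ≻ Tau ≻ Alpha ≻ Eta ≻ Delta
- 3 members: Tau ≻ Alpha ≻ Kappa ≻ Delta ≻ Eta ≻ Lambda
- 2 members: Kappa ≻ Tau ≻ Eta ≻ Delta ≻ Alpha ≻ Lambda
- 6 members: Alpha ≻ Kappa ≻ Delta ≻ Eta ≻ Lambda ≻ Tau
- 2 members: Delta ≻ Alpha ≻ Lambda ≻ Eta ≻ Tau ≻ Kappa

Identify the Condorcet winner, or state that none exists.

Check each pair by majority over 23 ballots:
Eta vs Alpha: Eta preferred on 2+2+2 = 6 ballots; Alpha wins 17–6.
Eta–Tau: Eta 12–11.
Eta vs Kappa: Eta is ranked higher on 3+2+2+2 = 9 ballots, Kappa on 14. Kappa wins 14–9.
Eta vs Lambda: Eta, 16–7.
Eta vs Delta: Eta preferred on 3+2+2+3+2 = 12 ballots; Eta wins 12–11.
Alpha vs Tau: Alpha is ranked higher on 2+6+2 = 10 ballots, Tau on 13. Tau wins 13–10.
Alpha vs Kappa: Alpha, 14–9.
Alpha vs Lambda: 3+3+2+6+2 = 16 for Alpha, 7 for Lambda — Alpha by 16–7.
Alpha vs Delta: Alpha wins 15–8.
Tau vs Kappa: 3+2+3+2 = 10 for Tau, 13 for Kappa — Kappa by 13–10.
Tau vs Lambda: Lambda wins 13–10.
Tau vs Delta: Tau wins 13–10.
Kappa vs Lambda: 16 to 7, Kappa.
Kappa vs Delta: Kappa wins 18–5.
Lambda vs Delta: Delta, 18–5.
Each book drops at least one matchup (Eta loses to Alpha; Alpha loses to Tau; Tau loses to Eta; Kappa loses to Alpha; Lambda loses to Eta; Delta loses to Eta); the cycle Eta > Tau > Alpha > Eta rules out a Condorcet winner.

none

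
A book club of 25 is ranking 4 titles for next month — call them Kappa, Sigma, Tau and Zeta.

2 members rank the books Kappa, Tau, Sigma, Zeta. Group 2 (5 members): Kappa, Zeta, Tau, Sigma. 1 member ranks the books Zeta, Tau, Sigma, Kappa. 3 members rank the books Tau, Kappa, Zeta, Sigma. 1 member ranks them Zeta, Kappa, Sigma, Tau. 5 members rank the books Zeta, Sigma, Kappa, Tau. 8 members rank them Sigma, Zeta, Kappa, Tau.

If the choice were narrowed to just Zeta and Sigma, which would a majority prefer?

Ballots ranking Zeta above Sigma: 5 + 1 + 3 + 1 + 5 = 15.
Ballots ranking Sigma above Zeta: 25 − 15 = 10.
Zeta wins the head-to-head 15–10.

Zeta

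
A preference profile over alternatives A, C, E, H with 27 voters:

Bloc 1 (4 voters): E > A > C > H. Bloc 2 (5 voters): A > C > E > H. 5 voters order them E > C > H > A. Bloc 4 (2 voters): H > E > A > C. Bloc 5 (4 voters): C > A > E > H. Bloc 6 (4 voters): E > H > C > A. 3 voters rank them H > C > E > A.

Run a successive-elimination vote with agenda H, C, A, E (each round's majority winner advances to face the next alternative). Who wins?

E

Round 1: H vs C — 9–18, C advances.
Round 2: C vs A — 16–11, C advances.
Round 3: C vs E — 12–15, E advances.
E survives the agenda.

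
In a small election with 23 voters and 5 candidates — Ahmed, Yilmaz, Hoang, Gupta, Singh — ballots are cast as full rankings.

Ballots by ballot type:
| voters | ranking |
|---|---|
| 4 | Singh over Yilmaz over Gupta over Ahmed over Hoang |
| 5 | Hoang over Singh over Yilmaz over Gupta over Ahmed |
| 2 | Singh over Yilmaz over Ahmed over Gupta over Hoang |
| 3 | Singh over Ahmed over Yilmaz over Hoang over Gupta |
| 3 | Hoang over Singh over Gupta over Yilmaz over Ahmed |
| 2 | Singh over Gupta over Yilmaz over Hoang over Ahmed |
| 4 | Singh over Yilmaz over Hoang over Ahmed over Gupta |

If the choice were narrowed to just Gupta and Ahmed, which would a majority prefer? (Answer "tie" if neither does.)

Gupta

Ballots ranking Gupta above Ahmed: 4 + 5 + 3 + 2 = 14.
Ballots ranking Ahmed above Gupta: 23 − 14 = 9.
Gupta wins the head-to-head 14–9.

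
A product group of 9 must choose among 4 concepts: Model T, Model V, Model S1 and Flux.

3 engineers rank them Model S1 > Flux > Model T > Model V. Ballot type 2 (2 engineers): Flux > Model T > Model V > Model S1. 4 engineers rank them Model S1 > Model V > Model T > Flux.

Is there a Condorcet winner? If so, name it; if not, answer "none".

Check each pair by majority over 9 ballots:
Model T–Model V: Model T 5–4.
Model T vs Model S1: Model S1, 7–2.
Model T vs Flux: Flux wins 5–4.
Model V vs Model S1: Model S1 wins 7–2.
Model V vs Flux: Flux wins 5–4.
Model S1 vs Flux: Model S1 wins 7–2.
Model S1 defeats every rival head-to-head and is the Condorcet winner.

Model S1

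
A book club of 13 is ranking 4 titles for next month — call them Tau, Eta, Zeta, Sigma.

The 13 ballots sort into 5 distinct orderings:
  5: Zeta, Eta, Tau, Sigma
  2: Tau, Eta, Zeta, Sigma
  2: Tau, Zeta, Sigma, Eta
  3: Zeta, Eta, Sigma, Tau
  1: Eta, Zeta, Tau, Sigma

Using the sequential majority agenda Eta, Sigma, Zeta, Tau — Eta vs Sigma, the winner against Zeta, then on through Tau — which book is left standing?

Zeta

Round 1: Eta vs Sigma — 11–2, Eta advances.
Round 2: Eta vs Zeta — 3–10, Zeta advances.
Round 3: Zeta vs Tau — 9–4, Zeta advances.
The agenda winner is Zeta.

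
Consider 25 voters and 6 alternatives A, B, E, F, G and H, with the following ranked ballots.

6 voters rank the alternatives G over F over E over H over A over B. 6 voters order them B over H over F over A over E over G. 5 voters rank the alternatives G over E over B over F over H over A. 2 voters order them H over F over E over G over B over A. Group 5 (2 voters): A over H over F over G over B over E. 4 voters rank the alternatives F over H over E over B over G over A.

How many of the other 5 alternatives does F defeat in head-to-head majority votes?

F against each rival (25 voters):
F vs A: 23 to 2, F.
F–B: F 14–11.
F vs E: 20 to 5, F.
F vs G: F preferred on 6+2+2+4 = 14 ballots; F wins 14–11.
F–H: F 15–10.
F beats A, B, E, G, H — 5 pairwise wins.

5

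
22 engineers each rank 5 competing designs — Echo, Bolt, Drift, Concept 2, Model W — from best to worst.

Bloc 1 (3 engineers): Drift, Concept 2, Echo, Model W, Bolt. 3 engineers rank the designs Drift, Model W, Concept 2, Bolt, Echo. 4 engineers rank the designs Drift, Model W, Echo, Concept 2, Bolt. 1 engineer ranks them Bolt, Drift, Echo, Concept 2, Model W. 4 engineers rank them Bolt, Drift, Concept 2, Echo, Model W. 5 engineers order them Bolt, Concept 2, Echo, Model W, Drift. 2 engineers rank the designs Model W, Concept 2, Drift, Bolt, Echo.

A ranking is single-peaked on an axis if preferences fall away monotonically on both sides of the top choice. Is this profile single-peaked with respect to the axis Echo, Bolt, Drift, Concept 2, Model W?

no

Axis positions: Echo=1, Bolt=2, Drift=3, Concept 2=4, Model W=5.
Bloc 1: ranking walks positions 3-4-1-5-2; Echo is ranked above Bolt even though Bolt lies between Echo and the peak Drift on the axis — preferences dip and rise again. Not single-peaked.
Bloc 2: ranking walks positions 3-5-4-2-1; Model W is ranked above Concept 2 even though Concept 2 lies between Model W and the peak Drift on the axis — preferences dip and rise again. Not single-peaked.
Bloc 3: ranking walks positions 3-5-1-4-2; Model W is ranked above Concept 2 even though Concept 2 lies between Model W and the peak Drift on the axis — preferences dip and rise again. Not single-peaked.
Bloc 4 (peak Bolt at position 2): ranking walks positions 2-3-1-4-5, expanding outward from the peak — single-peaked.
Bloc 5 (peak Bolt at position 2): ranking walks positions 2-3-4-1-5, expanding outward from the peak — single-peaked.
Bloc 6: ranking walks positions 2-4-1-5-3; Concept 2 is ranked above Drift even though Drift lies between Concept 2 and the peak Bolt on the axis — preferences dip and rise again. Not single-peaked.
Bloc 7 (peak Model W at position 5): ranking walks positions 5-4-3-2-1, expanding outward from the peak — single-peaked.
Bloc 1 violates single-peakedness, so the profile is not single-peaked on this axis.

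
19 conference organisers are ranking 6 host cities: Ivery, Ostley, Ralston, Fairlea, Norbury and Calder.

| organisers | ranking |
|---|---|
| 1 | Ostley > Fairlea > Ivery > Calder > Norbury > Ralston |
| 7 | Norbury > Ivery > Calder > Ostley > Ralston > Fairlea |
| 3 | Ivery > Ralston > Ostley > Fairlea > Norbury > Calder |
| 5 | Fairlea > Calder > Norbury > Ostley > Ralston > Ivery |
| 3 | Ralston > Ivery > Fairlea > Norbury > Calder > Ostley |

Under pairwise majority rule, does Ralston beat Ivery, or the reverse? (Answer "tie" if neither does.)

Ballots ranking Ralston above Ivery: 5 + 3 = 8.
Ballots ranking Ivery above Ralston: 19 − 8 = 11.
Ivery wins the head-to-head 11–8.

Ivery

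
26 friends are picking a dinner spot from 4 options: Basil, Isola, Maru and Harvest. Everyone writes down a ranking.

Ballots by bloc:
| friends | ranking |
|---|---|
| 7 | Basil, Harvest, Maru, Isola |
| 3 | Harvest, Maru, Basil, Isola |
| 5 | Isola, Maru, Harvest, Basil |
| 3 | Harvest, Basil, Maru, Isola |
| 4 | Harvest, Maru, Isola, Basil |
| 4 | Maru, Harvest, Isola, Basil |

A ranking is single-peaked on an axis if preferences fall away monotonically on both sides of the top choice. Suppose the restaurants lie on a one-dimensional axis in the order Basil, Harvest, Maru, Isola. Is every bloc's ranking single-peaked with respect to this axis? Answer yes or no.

yes

Axis positions: Basil=1, Harvest=2, Maru=3, Isola=4.
Bloc 1 (peak Basil at position 1): ranking walks positions 1-2-3-4, expanding outward from the peak — single-peaked.
Bloc 2 (peak Harvest at position 2): ranking walks positions 2-3-1-4, expanding outward from the peak — single-peaked.
Bloc 3 (peak Isola at position 4): ranking walks positions 4-3-2-1, expanding outward from the peak — single-peaked.
Bloc 4 (peak Harvest at position 2): ranking walks positions 2-1-3-4, expanding outward from the peak — single-peaked.
Bloc 5 (peak Harvest at position 2): ranking walks positions 2-3-4-1, expanding outward from the peak — single-peaked.
Bloc 6 (peak Maru at position 3): ranking walks positions 3-2-4-1, expanding outward from the peak — single-peaked.
Every ranking is single-peaked on this axis.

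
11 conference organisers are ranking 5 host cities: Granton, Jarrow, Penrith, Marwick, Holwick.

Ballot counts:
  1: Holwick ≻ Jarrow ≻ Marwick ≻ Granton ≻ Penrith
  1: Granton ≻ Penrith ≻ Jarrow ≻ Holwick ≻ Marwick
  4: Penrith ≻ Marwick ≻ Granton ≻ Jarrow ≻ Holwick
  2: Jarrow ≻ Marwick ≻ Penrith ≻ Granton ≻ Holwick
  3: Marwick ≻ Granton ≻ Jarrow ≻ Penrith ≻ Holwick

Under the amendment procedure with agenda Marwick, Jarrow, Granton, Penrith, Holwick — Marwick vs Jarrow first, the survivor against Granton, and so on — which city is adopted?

Marwick

Round 1: Marwick vs Jarrow — 7–4, Marwick advances.
Round 2: Marwick vs Granton — 10–1, Marwick advances.
Round 3: Marwick vs Penrith — 6–5, Marwick advances.
Round 4: Marwick vs Holwick — 9–2, Marwick advances.
Marwick survives the agenda.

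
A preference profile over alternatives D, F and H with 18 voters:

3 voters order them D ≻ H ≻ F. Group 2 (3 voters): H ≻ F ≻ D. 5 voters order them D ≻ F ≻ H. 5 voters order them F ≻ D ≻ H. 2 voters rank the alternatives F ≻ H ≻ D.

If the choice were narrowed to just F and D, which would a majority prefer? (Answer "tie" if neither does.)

Ballots ranking F above D: 3 + 5 + 2 = 10.
Ballots ranking D above F: 18 − 10 = 8.
F wins the head-to-head 10–8.

F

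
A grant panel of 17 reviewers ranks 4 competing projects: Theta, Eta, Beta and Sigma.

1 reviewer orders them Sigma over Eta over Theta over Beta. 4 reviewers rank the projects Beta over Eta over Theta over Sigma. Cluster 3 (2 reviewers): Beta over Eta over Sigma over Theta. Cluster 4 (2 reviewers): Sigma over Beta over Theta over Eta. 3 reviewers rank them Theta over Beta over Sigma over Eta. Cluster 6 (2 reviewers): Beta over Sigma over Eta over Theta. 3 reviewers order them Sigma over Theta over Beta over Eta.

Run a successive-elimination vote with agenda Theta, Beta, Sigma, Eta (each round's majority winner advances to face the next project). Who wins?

Round 1: Theta vs Beta — 7–10, Beta advances.
Round 2: Beta vs Sigma — 11–6, Beta advances.
Round 3: Beta vs Eta — 16–1, Beta advances.
The agenda winner is Beta.

Beta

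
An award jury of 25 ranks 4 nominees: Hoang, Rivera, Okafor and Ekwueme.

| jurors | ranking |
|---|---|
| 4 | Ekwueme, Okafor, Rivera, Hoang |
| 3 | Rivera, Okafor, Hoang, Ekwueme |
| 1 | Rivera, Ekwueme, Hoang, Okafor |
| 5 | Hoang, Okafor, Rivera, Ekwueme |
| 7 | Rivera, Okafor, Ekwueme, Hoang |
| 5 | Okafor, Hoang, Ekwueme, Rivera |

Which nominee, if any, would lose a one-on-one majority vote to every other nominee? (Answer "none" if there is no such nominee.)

Ekwueme

Pairwise majorities:
Hoang–Rivera: Rivera 15–10.
Hoang vs Okafor: Hoang preferred on 1+5 = 6 ballots; Okafor wins 19–6.
Hoang vs Ekwueme: Hoang is ranked higher on 3+5+5 = 13 ballots, Ekwueme on 12. Hoang wins 13–12.
Rivera vs Okafor: Rivera is ranked higher on 3+1+7 = 11 ballots, Okafor on 14. Okafor wins 14–11.
Rivera vs Ekwueme: 16 to 9, Rivera.
Okafor vs Ekwueme: Okafor, 20–5.
Ekwueme is beaten in every head-to-head and is the Condorcet loser.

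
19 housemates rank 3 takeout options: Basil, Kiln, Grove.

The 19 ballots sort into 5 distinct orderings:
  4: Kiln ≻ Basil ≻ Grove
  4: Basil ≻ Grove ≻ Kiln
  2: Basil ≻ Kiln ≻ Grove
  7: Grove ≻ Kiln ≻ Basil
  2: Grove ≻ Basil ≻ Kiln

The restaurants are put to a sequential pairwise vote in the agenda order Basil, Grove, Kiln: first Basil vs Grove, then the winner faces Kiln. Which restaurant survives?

Round 1: Basil vs Grove — 10–9, Basil advances.
Round 2: Basil vs Kiln — 8–11, Kiln advances.
Kiln survives the agenda.

Kiln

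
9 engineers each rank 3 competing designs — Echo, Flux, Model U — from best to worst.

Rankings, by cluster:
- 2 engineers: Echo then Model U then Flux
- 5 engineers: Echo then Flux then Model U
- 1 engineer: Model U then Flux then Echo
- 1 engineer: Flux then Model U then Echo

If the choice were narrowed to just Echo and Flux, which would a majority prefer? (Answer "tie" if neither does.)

Ballots ranking Echo above Flux: 2 + 5 = 7.
Ballots ranking Flux above Echo: 9 − 7 = 2.
Echo wins the head-to-head 7–2.

Echo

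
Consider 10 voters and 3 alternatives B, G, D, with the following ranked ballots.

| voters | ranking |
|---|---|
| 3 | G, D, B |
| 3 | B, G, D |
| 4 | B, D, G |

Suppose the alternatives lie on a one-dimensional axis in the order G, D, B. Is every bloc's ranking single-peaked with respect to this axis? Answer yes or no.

no

Axis positions: G=1, D=2, B=3.
Bloc 1 (peak G at position 1): ranking walks positions 1-2-3, expanding outward from the peak — single-peaked.
Bloc 2: ranking walks positions 3-1-2; G is ranked above D even though D lies between G and the peak B on the axis — preferences dip and rise again. Not single-peaked.
Bloc 3 (peak B at position 3): ranking walks positions 3-2-1, expanding outward from the peak — single-peaked.
Bloc 2 violates single-peakedness, so the profile is not single-peaked on this axis.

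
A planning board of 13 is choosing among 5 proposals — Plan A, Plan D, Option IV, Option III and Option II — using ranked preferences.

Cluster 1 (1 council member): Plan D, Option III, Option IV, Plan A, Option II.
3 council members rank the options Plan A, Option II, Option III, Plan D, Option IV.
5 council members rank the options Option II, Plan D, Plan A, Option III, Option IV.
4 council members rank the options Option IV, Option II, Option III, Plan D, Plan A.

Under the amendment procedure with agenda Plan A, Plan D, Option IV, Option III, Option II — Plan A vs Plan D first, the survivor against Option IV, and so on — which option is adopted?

Round 1: Plan A vs Plan D — 3–10, Plan D advances.
Round 2: Plan D vs Option IV — 9–4, Plan D advances.
Round 3: Plan D vs Option III — 6–7, Option III advances.
Round 4: Option III vs Option II — 1–12, Option II advances.
Option II survives the agenda.

Option II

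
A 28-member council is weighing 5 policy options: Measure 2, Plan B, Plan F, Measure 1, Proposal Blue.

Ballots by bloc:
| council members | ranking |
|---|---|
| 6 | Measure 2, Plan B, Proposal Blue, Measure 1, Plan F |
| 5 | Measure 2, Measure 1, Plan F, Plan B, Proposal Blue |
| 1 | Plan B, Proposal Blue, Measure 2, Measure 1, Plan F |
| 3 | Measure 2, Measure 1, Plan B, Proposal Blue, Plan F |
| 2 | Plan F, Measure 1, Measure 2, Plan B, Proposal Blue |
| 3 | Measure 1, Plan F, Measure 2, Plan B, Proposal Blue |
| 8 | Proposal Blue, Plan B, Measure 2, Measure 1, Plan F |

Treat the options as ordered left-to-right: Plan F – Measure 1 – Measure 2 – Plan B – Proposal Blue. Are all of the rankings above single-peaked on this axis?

yes

Axis positions: Plan F=1, Measure 1=2, Measure 2=3, Plan B=4, Proposal Blue=5.
Bloc 1 (peak Measure 2 at position 3): ranking walks positions 3-4-5-2-1, expanding outward from the peak — single-peaked.
Bloc 2 (peak Measure 2 at position 3): ranking walks positions 3-2-1-4-5, expanding outward from the peak — single-peaked.
Bloc 3 (peak Plan B at position 4): ranking walks positions 4-5-3-2-1, expanding outward from the peak — single-peaked.
Bloc 4 (peak Measure 2 at position 3): ranking walks positions 3-2-4-5-1, expanding outward from the peak — single-peaked.
Bloc 5 (peak Plan F at position 1): ranking walks positions 1-2-3-4-5, expanding outward from the peak — single-peaked.
Bloc 6 (peak Measure 1 at position 2): ranking walks positions 2-1-3-4-5, expanding outward from the peak — single-peaked.
Bloc 7 (peak Proposal Blue at position 5): ranking walks positions 5-4-3-2-1, expanding outward from the peak — single-peaked.
Every ranking is single-peaked on this axis.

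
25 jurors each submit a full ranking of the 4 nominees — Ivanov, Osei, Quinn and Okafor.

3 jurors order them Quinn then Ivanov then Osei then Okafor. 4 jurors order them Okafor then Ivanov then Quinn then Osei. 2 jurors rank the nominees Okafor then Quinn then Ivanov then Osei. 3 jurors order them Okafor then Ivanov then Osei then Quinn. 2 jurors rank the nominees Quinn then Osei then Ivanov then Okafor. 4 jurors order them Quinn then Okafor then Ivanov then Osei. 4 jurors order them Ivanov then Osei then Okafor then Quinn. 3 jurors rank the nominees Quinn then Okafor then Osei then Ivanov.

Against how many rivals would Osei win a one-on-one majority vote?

0

Osei against each rival (25 jurors):
Osei vs Ivanov: Ivanov wins 20–5.
Osei vs Quinn: Osei preferred on 3+4 = 7 ballots; Quinn wins 18–7.
Osei vs Okafor: Osei is ranked higher on 3+2+4 = 9 ballots, Okafor on 16. Okafor wins 16–9.
Osei beats no one; loses to Ivanov, Quinn, Okafor — 0 pairwise wins.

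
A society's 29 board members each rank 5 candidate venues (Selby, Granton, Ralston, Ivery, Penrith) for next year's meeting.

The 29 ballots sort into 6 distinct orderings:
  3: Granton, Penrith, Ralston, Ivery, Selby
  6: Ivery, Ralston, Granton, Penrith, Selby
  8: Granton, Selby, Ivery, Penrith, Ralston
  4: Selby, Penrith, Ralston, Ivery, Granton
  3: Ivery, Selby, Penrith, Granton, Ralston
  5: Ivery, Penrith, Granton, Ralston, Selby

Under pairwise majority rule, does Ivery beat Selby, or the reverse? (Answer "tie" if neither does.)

Ivery

Ballots ranking Ivery above Selby: 3 + 6 + 3 + 5 = 17.
Ballots ranking Selby above Ivery: 29 − 17 = 12.
Ivery wins the head-to-head 17–12.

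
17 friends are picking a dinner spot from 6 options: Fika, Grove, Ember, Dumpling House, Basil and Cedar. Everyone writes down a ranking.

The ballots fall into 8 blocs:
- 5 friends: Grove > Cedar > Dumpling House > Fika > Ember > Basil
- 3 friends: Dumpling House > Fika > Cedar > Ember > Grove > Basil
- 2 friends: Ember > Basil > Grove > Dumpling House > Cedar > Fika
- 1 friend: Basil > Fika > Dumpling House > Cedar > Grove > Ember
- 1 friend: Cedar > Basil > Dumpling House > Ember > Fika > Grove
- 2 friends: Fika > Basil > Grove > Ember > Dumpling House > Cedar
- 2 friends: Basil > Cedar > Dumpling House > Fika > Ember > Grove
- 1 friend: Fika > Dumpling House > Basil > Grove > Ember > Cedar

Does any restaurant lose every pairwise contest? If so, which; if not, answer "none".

Head-to-head results (17 friends):
Fika–Grove: Fika 10–7.
Fika vs Ember: 14 to 3, Fika.
Fika vs Dumpling House: Fika preferred on 1+2+1 = 4 ballots; Dumpling House wins 13–4.
Fika vs Basil: Fika preferred on 5+3+2+1 = 11 ballots; Fika wins 11–6.
Fika vs Cedar: Cedar, 10–7.
Grove–Ember: Grove 9–8.
Grove vs Dumpling House: 9 to 8, Grove.
Grove vs Basil: Basil, 9–8.
Grove vs Cedar: Grove, 10–7.
Ember vs Dumpling House: 4 to 13, Dumpling House.
Ember–Basil: Ember 10–7.
Ember vs Cedar: 5 to 12, Cedar.
Dumpling House vs Basil: 5+3+1 = 9 for Dumpling House, 8 for Basil — Dumpling House by 9–8.
Dumpling House vs Cedar: Dumpling House, 9–8.
Basil–Cedar: Cedar 9–8.
Each restaurant has at least one pairwise win (Fika beats Grove; Grove beats Ember; Ember beats Basil; Dumpling House beats Fika; Basil beats Grove; Cedar beats Fika) — no Condorcet loser.

none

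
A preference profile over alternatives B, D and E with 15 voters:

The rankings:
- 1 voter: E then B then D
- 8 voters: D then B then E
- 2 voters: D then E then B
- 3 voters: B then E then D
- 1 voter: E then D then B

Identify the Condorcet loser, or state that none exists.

Pairwise majorities:
B vs D: 1+3 = 4 for B, 11 for D — D by 11–4.
B vs E: 8+3 = 11 for B, 4 for E — B by 11–4.
D vs E: D, 10–5.
E loses to every other alternative — it is the Condorcet loser.

E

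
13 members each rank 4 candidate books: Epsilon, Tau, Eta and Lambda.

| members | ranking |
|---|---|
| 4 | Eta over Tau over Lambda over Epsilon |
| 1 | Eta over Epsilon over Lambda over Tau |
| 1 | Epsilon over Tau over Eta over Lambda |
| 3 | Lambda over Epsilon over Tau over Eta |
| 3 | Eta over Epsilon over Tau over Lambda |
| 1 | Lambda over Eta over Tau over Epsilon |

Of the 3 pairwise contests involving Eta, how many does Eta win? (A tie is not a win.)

Eta against each rival (13 members):
Eta vs Epsilon: Eta, 9–4.
Eta–Tau: Eta 9–4.
Eta vs Lambda: 4+1+1+3 = 9 for Eta, 4 for Lambda — Eta by 9–4.
Eta beats Epsilon, Tau, Lambda — 3 pairwise wins.

3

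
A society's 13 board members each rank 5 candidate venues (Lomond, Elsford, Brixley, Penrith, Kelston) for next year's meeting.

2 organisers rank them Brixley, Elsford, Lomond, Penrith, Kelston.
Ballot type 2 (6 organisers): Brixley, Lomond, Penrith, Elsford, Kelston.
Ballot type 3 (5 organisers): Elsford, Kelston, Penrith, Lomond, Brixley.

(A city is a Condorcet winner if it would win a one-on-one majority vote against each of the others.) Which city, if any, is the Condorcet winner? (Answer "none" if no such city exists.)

Brixley

Check each pair by majority over 13 ballots:
Lomond vs Elsford: Lomond preferred on 6 ballots; Elsford wins 7–6.
Lomond vs Brixley: 5 to 8, Brixley.
Lomond vs Penrith: 8 to 5, Lomond.
Lomond vs Kelston: Lomond is ranked higher on 2+6 = 8 ballots, Kelston on 5. Lomond wins 8–5.
Elsford vs Brixley: Elsford is ranked higher on 5 ballots, Brixley on 8. Brixley wins 8–5.
Elsford vs Penrith: 7 to 6, Elsford.
Elsford vs Kelston: Elsford is ranked higher on 2+6+5 = 13 ballots, Kelston on 0. Elsford wins 13–0.
Brixley vs Penrith: 8 to 5, Brixley.
Brixley vs Kelston: Brixley preferred on 2+6 = 8 ballots; Brixley wins 8–5.
Penrith vs Kelston: Penrith preferred on 2+6 = 8 ballots; Penrith wins 8–5.
Brixley defeats every rival head-to-head and is the Condorcet winner.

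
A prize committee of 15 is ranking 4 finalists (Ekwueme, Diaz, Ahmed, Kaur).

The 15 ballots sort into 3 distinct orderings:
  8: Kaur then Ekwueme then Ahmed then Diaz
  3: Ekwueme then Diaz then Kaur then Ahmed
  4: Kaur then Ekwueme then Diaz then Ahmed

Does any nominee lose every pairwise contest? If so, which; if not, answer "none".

Diaz

Head-to-head results (15 jurors):
Ekwueme vs Diaz: Ekwueme wins 15–0.
Ekwueme vs Ahmed: Ekwueme wins 15–0.
Ekwueme vs Kaur: 3 to 12, Kaur.
Diaz vs Ahmed: 7 to 8, Ahmed.
Diaz vs Kaur: Diaz is ranked higher on 3 ballots, Kaur on 12. Kaur wins 12–3.
Ahmed vs Kaur: Kaur wins 15–0.
Only Diaz has no wins; Diaz is the Condorcet loser.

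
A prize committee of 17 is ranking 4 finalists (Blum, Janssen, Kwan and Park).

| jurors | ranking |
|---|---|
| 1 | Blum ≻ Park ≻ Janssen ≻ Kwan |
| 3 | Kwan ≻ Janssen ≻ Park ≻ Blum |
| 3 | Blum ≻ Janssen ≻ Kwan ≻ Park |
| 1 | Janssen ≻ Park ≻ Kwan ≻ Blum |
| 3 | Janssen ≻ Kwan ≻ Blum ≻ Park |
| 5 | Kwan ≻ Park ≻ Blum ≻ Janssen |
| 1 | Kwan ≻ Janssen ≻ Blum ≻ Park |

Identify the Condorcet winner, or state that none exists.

Kwan

Pairwise majorities:
Blum vs Janssen: Blum preferred on 1+3+5 = 9 ballots; Blum wins 9–8.
Blum vs Kwan: Kwan wins 13–4.
Blum vs Park: Blum is ranked higher on 1+3+3+1 = 8 ballots, Park on 9. Park wins 9–8.
Janssen vs Kwan: Kwan, 9–8.
Janssen vs Park: 11 to 6, Janssen.
Kwan–Park: Kwan 15–2.
Kwan defeats every rival head-to-head and is the Condorcet winner.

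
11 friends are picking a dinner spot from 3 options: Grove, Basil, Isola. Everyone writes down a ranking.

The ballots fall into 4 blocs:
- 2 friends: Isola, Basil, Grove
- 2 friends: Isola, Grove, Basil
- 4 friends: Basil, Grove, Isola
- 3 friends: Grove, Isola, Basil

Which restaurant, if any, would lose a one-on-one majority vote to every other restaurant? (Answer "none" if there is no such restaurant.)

none

Head-to-head results (11 friends):
Grove vs Basil: 2+3 = 5 for Grove, 6 for Basil — Basil by 6–5.
Grove vs Isola: Grove wins 7–4.
Basil vs Isola: Isola, 7–4.
Every restaurant wins at least one matchup (Grove beats Isola; Basil beats Grove; Isola beats Basil), so there is no Condorcet loser.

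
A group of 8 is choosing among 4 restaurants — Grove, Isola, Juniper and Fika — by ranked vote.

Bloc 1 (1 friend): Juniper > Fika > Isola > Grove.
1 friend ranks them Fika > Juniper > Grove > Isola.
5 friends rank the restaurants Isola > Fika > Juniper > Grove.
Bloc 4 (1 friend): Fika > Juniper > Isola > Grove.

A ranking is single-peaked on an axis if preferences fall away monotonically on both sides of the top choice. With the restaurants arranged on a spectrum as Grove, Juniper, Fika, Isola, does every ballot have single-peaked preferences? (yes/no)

Axis positions: Grove=1, Juniper=2, Fika=3, Isola=4.
Bloc 1 (peak Juniper at position 2): ranking walks positions 2-3-4-1, expanding outward from the peak — single-peaked.
Bloc 2 (peak Fika at position 3): ranking walks positions 3-2-1-4, expanding outward from the peak — single-peaked.
Bloc 3 (peak Isola at position 4): ranking walks positions 4-3-2-1, expanding outward from the peak — single-peaked.
Bloc 4 (peak Fika at position 3): ranking walks positions 3-2-4-1, expanding outward from the peak — single-peaked.
Every ranking is single-peaked on this axis.

yes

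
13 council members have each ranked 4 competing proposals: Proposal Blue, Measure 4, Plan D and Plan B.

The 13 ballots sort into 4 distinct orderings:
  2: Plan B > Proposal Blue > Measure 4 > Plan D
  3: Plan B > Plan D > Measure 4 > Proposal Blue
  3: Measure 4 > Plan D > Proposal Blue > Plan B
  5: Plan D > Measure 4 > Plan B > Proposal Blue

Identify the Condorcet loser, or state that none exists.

Head-to-head results (13 council members):
Proposal Blue vs Measure 4: Measure 4 wins 11–2.
Proposal Blue vs Plan D: Proposal Blue is ranked higher on 2 ballots, Plan D on 11. Plan D wins 11–2.
Proposal Blue vs Plan B: 3 for Proposal Blue, 10 for Plan B — Plan B by 10–3.
Measure 4 vs Plan D: Measure 4 is ranked higher on 2+3 = 5 ballots, Plan D on 8. Plan D wins 8–5.
Measure 4–Plan B: Measure 4 8–5.
Plan D vs Plan B: Plan D wins 8–5.
Only Proposal Blue has no wins; Proposal Blue is the Condorcet loser.

Proposal Blue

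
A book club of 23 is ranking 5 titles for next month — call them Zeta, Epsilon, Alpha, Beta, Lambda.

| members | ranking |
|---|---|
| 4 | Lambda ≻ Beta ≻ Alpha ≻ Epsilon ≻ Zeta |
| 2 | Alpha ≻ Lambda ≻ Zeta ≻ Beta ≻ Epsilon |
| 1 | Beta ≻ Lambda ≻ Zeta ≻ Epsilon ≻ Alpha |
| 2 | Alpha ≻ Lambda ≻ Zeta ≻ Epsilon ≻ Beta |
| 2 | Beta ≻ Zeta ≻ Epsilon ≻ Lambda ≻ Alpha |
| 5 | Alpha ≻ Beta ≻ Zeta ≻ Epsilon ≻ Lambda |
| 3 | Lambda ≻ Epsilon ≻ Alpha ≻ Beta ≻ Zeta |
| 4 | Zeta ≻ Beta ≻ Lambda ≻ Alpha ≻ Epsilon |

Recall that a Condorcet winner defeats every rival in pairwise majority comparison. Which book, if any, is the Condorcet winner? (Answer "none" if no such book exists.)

none

Check each pair by majority over 23 ballots:
Zeta vs Epsilon: 16 to 7, Zeta.
Zeta vs Alpha: Zeta preferred on 1+2+4 = 7 ballots; Alpha wins 16–7.
Zeta vs Beta: 8 to 15, Beta.
Zeta vs Lambda: 2+5+4 = 11 for Zeta, 12 for Lambda — Lambda by 12–11.
Epsilon vs Alpha: 1+2+3 = 6 for Epsilon, 17 for Alpha — Alpha by 17–6.
Epsilon vs Beta: 5 to 18, Beta.
Epsilon vs Lambda: 7 to 16, Lambda.
Alpha vs Beta: Alpha is ranked higher on 2+2+5+3 = 12 ballots, Beta on 11. Alpha wins 12–11.
Alpha vs Lambda: Alpha preferred on 2+2+5 = 9 ballots; Lambda wins 14–9.
Beta vs Lambda: Beta preferred on 1+2+5+4 = 12 ballots; Beta wins 12–11.
Each book drops at least one matchup (Zeta loses to Alpha; Epsilon loses to Zeta; Alpha loses to Lambda; Beta loses to Alpha; Lambda loses to Beta); the cycle Alpha > Beta > Lambda > Alpha rules out a Condorcet winner.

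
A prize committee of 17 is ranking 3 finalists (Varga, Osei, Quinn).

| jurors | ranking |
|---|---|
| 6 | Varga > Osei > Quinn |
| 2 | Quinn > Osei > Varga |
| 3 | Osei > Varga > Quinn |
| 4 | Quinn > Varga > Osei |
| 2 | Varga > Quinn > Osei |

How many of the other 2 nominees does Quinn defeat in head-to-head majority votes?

0

Quinn against each rival (17 jurors):
Quinn vs Varga: Quinn preferred on 2+4 = 6 ballots; Varga wins 11–6.
Quinn–Osei: Osei 9–8.
Quinn beats no one; loses to Varga, Osei — 0 pairwise wins.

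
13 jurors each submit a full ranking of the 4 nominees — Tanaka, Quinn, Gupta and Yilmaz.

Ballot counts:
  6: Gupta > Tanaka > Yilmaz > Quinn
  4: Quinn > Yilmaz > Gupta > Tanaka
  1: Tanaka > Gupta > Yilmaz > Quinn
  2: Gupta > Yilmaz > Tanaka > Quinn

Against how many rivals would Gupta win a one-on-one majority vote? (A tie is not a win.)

Gupta against each rival (13 jurors):
Gupta vs Tanaka: Gupta is ranked higher on 6+4+2 = 12 ballots, Tanaka on 1. Gupta wins 12–1.
Gupta vs Quinn: Gupta wins 9–4.
Gupta vs Yilmaz: Gupta, 9–4.
Gupta beats Tanaka, Quinn, Yilmaz — 3 pairwise wins.

3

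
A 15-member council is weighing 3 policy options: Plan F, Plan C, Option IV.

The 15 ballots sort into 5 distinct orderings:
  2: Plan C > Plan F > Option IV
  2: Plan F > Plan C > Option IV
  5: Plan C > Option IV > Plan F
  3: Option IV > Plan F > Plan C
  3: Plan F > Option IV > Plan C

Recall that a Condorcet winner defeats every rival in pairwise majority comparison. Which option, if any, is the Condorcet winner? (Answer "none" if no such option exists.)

none

Head-to-head results (15 council members):
Plan F–Plan C: Plan F 8–7.
Plan F–Option IV: Option IV 8–7.
Plan C vs Option IV: Plan C is ranked higher on 2+2+5 = 9 ballots, Option IV on 6. Plan C wins 9–6.
No option is unbeaten: Plan F loses to Option IV; Plan C loses to Plan F; Option IV loses to Plan C. In particular Plan F > Plan C > Option IV > Plan F is a majority cycle — no Condorcet winner exists.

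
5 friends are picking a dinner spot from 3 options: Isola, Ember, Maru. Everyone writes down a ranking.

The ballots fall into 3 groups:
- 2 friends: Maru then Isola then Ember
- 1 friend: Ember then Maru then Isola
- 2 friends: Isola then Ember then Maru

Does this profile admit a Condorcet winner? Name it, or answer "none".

Pairwise majorities:
Isola vs Ember: Isola preferred on 2+2 = 4 ballots; Isola wins 4–1.
Isola vs Maru: 2 to 3, Maru.
Ember vs Maru: 1+2 = 3 for Ember, 2 for Maru — Ember by 3–2.
Each restaurant drops at least one matchup (Isola loses to Maru; Ember loses to Isola; Maru loses to Ember); the cycle Isola > Ember > Maru > Isola rules out a Condorcet winner.

none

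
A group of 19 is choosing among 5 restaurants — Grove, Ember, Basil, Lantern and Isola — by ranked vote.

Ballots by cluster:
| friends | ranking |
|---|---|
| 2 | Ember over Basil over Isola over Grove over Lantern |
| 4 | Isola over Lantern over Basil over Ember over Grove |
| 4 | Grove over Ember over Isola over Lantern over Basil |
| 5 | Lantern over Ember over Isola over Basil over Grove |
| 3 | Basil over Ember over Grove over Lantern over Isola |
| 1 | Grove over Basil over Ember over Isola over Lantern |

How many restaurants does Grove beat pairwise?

1

Grove against each rival (19 friends):
Grove vs Ember: Grove preferred on 4+1 = 5 ballots; Ember wins 14–5.
Grove vs Basil: Basil wins 14–5.
Grove vs Lantern: Grove preferred on 2+4+3+1 = 10 ballots; Grove wins 10–9.
Grove vs Isola: Grove is ranked higher on 4+3+1 = 8 ballots, Isola on 11. Isola wins 11–8.
Grove beats Lantern; loses to Ember, Basil, Isola — 1 pairwise win.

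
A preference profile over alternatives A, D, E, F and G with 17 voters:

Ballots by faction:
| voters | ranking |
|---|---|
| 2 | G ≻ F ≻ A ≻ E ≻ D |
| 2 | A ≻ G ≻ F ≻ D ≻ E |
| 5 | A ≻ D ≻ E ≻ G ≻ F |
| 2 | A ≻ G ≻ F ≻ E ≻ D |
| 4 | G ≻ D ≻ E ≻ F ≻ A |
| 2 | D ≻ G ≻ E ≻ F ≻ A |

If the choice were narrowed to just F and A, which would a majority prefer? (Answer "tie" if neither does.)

A

Ballots ranking F above A: 2 + 4 + 2 = 8.
Ballots ranking A above F: 17 − 8 = 9.
A wins the head-to-head 9–8.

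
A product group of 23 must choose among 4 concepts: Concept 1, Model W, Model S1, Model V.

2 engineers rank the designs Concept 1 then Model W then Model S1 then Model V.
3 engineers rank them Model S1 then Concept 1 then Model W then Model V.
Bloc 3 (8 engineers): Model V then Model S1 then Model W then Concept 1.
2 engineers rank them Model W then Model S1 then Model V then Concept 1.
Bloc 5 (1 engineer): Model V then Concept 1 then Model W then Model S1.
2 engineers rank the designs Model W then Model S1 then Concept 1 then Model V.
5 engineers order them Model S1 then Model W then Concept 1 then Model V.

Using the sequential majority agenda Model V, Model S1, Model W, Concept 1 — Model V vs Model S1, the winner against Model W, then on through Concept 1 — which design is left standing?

Model S1

Round 1: Model V vs Model S1 — 9–14, Model S1 advances.
Round 2: Model S1 vs Model W — 16–7, Model S1 advances.
Round 3: Model S1 vs Concept 1 — 20–3, Model S1 advances.
Model S1 survives the agenda.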